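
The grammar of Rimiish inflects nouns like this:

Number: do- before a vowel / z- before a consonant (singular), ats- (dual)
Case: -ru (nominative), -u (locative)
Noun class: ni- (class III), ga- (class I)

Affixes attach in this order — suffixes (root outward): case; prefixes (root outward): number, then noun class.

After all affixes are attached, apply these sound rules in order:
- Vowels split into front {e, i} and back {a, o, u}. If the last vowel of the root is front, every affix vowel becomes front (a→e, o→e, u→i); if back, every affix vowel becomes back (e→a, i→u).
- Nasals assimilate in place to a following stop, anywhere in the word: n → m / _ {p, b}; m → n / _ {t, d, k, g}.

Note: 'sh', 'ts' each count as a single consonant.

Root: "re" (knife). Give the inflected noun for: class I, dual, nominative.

Attach case nominative -ru → reru.
Attach number dual ats- → atsreru.
Attach noun class class I ga- → gaatsreru.
Apply vowel harmony: gaatsreru → geetsreri.
Nasal assimilation: no change.

geetsreri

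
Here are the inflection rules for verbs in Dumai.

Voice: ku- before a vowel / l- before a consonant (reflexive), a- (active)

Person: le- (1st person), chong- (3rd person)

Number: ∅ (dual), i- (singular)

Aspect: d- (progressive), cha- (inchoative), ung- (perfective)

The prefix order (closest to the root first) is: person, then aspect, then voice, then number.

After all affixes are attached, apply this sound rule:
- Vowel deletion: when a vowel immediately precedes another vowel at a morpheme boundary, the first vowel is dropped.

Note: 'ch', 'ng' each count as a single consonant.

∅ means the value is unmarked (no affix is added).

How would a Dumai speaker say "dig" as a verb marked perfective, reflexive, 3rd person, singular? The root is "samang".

Attach person 3rd person chong- → chongsamang.
Attach aspect perfective ung- → ungchongsamang.
Attach voice reflexive ku- (before vowel 'u') → kuungchongsamang.
Attach number singular i- → ikuungchongsamang.
Apply vowel deletion: ikuungchongsamang → ikungchongsamang.

ikungchongsamang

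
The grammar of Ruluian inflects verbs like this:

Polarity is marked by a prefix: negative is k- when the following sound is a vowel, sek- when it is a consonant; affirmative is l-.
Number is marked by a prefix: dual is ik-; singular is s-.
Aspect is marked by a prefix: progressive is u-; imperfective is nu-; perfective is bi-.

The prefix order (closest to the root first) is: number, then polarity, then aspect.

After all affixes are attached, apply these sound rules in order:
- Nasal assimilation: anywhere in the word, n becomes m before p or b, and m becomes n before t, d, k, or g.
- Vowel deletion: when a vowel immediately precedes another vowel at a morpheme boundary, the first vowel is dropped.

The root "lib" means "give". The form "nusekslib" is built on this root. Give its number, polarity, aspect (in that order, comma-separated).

Segment: nu-sek-s-lib.
number: s- → singular.
polarity: k/sek- → negative.
aspect: nu- → imperfective.

singular, negative, imperfective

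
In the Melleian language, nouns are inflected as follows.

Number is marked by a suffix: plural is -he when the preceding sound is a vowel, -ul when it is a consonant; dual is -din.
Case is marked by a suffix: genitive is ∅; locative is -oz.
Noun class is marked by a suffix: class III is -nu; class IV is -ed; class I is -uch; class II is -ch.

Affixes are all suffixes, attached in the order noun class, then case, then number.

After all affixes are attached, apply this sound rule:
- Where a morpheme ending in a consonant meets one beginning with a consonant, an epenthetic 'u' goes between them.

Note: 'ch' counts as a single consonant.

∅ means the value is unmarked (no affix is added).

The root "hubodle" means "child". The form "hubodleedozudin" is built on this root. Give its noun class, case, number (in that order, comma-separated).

Segment: hubodle-ed-oz-din.
noun class: -ed → class IV.
case: -oz → locative.
number: -din → dual.

class IV, locative, dual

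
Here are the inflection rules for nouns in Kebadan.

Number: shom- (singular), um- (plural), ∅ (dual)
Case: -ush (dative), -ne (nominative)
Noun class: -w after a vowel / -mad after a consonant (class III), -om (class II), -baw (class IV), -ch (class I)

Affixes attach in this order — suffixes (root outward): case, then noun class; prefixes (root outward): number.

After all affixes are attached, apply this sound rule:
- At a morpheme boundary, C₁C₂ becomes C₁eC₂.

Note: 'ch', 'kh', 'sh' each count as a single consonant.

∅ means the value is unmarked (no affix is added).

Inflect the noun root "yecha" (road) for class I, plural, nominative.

Attach number plural um- → umyecha.
Attach case nominative -ne → umyechane.
Attach noun class class I -ch → umyechanech.
Apply epenthesis: umyechanech → umeyechanech.

umeyechanech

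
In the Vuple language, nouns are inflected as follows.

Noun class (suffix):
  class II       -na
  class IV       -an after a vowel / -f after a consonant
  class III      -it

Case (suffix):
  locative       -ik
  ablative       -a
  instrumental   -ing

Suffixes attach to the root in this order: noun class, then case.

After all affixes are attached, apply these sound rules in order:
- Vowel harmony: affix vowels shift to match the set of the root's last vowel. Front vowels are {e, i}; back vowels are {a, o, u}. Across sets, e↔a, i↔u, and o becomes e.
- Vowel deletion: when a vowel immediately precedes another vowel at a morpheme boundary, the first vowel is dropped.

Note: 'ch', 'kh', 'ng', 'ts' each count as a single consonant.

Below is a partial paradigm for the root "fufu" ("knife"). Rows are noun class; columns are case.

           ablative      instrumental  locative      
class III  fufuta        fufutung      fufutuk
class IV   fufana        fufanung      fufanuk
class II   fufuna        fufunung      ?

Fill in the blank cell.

Attach noun class class II -na → fufuna.
Attach case locative -ik → fufunaik.
Apply vowel harmony: fufunaik → fufunauk.
Apply vowel deletion: fufunauk → fufunuk.

fufunuk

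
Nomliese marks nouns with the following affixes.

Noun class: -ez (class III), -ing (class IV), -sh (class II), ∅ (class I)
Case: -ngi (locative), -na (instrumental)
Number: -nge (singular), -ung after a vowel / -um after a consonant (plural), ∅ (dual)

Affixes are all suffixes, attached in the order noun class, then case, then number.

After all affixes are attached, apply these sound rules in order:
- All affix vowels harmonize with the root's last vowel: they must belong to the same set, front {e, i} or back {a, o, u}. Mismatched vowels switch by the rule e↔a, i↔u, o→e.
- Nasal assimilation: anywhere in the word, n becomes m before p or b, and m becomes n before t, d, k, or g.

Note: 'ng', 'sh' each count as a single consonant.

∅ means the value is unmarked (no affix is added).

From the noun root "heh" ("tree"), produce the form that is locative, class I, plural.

noun class = class I: zero marking, form stays heh.
Attach case locative -ngi → hehngi.
Attach number plural -ung (after vowel 'i') → hehngiung.
Apply vowel harmony: hehngiung → hehngiing.
Nasal assimilation: no change.

hehngiing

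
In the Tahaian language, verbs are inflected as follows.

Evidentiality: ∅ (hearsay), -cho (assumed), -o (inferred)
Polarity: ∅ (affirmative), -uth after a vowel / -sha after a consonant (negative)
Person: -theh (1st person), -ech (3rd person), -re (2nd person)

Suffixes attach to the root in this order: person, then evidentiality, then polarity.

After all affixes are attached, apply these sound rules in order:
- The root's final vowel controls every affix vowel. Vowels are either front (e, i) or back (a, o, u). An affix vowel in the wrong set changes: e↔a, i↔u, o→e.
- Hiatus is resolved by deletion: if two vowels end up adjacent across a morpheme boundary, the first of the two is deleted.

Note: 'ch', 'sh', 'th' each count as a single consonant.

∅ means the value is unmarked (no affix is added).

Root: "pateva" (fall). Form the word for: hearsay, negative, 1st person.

patevathahsha

Attach person 1st person -theh → patevatheh.
evidentiality = hearsay: zero marking, form stays patevatheh.
Attach polarity negative -sha (after consonant 'h') → patevathehsha.
Apply vowel harmony: patevathehsha → patevathahsha.
Vowel deletion: no change.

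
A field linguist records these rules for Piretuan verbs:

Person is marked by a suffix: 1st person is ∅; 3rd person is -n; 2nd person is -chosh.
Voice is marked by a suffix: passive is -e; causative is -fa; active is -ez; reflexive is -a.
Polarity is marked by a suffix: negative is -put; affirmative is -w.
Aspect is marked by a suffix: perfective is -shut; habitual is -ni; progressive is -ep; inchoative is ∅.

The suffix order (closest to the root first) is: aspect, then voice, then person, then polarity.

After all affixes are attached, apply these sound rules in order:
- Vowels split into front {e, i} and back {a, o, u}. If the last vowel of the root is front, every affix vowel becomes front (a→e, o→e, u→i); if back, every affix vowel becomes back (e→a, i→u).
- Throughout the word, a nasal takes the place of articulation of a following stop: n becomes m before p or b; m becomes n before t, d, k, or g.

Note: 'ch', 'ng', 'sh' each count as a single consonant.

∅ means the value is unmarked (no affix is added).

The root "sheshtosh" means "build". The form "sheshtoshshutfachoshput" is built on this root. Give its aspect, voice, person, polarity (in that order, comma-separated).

perfective, causative, 2nd person, negative

Segment: sheshtosh-shut-fa-chosh-put.
aspect: -shut → perfective.
voice: -fa → causative.
person: -chosh → 2nd person.
polarity: -put → negative.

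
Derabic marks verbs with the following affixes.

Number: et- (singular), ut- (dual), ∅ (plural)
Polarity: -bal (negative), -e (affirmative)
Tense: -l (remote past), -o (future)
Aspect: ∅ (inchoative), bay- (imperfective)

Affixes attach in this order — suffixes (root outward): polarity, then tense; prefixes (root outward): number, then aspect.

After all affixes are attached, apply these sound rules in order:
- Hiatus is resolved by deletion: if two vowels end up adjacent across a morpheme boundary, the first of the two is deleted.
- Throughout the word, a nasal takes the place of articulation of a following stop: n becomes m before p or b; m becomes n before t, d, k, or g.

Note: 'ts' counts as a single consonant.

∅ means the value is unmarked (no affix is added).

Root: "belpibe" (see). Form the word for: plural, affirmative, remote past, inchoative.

belpibel

number = plural: zero marking, form stays belpibe.
Attach polarity affirmative -e → belpibee.
Attach tense remote past -l → belpibeel.
aspect = inchoative: zero marking, form stays belpibeel.
Apply vowel deletion: belpibeel → belpibel.
Nasal assimilation: no change.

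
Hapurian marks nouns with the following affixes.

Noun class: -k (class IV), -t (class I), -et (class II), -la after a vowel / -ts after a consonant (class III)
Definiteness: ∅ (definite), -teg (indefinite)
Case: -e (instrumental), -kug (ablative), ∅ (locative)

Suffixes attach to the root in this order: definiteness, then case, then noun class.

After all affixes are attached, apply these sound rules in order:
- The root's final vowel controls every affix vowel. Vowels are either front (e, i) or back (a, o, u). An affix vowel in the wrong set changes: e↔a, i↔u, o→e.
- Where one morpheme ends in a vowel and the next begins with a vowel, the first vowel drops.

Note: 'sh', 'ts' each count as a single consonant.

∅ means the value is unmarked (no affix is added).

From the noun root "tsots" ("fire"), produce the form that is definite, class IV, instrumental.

definiteness = definite: zero marking, form stays tsots.
Attach case instrumental -e → tsotse.
Attach noun class class IV -k → tsotsek.
Apply vowel harmony: tsotsek → tsotsak.
Vowel deletion: no change.

tsotsak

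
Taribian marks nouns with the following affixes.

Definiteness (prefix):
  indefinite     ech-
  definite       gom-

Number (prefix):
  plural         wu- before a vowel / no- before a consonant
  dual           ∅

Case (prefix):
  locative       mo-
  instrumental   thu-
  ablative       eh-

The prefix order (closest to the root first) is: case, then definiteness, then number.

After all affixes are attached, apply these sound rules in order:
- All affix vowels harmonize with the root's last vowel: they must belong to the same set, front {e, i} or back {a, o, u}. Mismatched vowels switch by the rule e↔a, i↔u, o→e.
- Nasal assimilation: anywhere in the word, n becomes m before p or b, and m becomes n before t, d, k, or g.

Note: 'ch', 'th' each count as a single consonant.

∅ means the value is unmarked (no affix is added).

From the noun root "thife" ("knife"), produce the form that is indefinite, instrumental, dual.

echthithife

Attach case instrumental thu- → thuthife.
Attach definiteness indefinite ech- → echthuthife.
number = dual: zero marking, form stays echthuthife.
Apply vowel harmony: echthuthife → echthithife.
Nasal assimilation: no change.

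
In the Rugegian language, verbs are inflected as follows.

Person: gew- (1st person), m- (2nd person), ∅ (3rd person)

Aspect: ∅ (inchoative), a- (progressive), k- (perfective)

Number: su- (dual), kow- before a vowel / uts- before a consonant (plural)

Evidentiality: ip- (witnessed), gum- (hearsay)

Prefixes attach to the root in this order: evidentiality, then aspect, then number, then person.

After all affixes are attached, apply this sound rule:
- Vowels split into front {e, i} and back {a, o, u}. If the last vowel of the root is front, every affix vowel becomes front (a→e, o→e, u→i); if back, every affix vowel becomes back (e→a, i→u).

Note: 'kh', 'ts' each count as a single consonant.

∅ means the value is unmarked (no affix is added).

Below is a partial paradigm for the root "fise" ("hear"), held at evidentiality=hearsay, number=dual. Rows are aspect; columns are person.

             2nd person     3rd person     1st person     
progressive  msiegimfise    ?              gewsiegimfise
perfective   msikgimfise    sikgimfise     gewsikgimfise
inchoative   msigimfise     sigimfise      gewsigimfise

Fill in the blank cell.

siegimfise

Attach evidentiality hearsay gum- → gumfise.
Attach aspect progressive a- → agumfise.
Attach number dual su- → suagumfise.
person = 3rd person: zero marking, form stays suagumfise.
Apply vowel harmony: suagumfise → siegimfise.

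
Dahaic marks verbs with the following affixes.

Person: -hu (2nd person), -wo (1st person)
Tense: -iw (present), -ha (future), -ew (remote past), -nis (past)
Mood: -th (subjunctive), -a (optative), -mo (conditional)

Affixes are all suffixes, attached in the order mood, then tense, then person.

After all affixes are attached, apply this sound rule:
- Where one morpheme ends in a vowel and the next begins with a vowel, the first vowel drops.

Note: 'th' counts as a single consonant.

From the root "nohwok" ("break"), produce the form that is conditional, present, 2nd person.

Attach mood conditional -mo → nohwokmo.
Attach tense present -iw → nohwokmoiw.
Attach person 2nd person -hu → nohwokmoiwhu.
Apply vowel deletion: nohwokmoiwhu → nohwokmiwhu.

nohwokmiwhu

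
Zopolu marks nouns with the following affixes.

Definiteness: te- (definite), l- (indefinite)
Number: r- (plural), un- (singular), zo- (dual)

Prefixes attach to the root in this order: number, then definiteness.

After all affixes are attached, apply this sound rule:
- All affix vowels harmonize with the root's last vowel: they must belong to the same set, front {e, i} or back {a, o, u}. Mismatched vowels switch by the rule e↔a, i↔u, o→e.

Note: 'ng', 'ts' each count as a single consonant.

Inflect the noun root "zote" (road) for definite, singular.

teinzote

Attach number singular un- → unzote.
Attach definiteness definite te- → teunzote.
Apply vowel harmony: teunzote → teinzote.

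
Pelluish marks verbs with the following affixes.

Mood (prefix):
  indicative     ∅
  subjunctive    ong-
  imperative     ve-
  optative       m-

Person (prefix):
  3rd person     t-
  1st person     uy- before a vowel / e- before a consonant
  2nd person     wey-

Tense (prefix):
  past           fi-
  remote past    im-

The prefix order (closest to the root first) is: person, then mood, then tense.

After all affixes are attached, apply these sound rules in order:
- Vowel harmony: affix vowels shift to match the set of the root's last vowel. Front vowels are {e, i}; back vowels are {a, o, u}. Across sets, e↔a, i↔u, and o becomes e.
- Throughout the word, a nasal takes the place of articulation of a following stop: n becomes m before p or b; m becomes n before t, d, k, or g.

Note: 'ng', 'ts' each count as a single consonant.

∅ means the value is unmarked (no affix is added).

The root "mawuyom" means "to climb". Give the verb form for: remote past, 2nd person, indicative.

umwaymawuyom

Attach person 2nd person wey- → weymawuyom.
mood = indicative: zero marking, form stays weymawuyom.
Attach tense remote past im- → imweymawuyom.
Apply vowel harmony: imweymawuyom → umwaymawuyom.
Nasal assimilation: no change.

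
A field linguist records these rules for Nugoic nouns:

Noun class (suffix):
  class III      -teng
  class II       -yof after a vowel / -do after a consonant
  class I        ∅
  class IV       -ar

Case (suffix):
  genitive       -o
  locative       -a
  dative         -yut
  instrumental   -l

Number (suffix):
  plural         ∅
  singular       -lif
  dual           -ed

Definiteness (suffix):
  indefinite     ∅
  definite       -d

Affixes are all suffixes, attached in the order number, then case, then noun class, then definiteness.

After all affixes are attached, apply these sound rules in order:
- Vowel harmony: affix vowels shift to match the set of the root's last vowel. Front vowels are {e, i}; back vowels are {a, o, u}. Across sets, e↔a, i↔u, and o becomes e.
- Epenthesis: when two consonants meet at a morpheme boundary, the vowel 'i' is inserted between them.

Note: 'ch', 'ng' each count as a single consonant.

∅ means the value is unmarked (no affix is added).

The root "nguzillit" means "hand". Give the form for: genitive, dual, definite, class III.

nguzillitedetengid

Attach number dual -ed → nguzillited.
Attach case genitive -o → nguzillitedo.
Attach noun class class III -teng → nguzillitedoteng.
Attach definiteness definite -d → nguzillitedotengd.
Apply vowel harmony: nguzillitedotengd → nguzillitedetengd.
Apply epenthesis: nguzillitedetengd → nguzillitedetengid.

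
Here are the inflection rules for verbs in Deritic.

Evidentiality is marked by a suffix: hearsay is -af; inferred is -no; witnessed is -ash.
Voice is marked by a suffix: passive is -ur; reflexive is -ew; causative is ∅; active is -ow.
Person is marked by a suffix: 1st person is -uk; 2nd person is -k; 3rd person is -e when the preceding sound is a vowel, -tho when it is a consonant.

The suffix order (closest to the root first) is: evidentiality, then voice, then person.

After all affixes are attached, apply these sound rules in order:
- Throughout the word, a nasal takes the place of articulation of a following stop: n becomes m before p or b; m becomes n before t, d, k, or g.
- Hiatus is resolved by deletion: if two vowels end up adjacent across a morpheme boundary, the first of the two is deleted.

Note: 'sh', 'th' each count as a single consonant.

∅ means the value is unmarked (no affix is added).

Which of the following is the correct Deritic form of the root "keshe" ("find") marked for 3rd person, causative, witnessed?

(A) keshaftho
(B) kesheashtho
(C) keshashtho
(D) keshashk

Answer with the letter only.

Attach evidentiality witnessed -ash → kesheash.
voice = causative: zero marking, form stays kesheash.
Attach person 3rd person -tho (after consonant 'sh') → kesheashtho.
Nasal assimilation: no change.
Apply vowel deletion: kesheashtho → keshashtho.
So the correct form is keshashtho, option (C).
(D) keshashk is wrong: it uses 2nd person instead of 3rd person for person.
(B) kesheashtho is wrong: it fails to apply the sound rule(s).
(A) keshaftho is wrong: it uses hearsay instead of witnessed for evidentiality.

C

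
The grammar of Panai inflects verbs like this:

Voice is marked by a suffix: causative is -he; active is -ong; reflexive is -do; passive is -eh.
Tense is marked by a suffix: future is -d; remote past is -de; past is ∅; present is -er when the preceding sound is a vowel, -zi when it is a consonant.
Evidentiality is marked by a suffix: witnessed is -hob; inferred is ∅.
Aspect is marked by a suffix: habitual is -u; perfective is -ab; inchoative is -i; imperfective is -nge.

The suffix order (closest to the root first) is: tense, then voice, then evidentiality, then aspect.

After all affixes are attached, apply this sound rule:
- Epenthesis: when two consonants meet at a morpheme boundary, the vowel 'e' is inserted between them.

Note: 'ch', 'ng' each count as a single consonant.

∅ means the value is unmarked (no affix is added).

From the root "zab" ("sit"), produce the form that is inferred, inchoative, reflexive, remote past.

Attach tense remote past -de → zabde.
Attach voice reflexive -do → zabdedo.
evidentiality = inferred: zero marking, form stays zabdedo.
Attach aspect inchoative -i → zabdedoi.
Apply epenthesis: zabdedoi → zabededoi.

zabededoi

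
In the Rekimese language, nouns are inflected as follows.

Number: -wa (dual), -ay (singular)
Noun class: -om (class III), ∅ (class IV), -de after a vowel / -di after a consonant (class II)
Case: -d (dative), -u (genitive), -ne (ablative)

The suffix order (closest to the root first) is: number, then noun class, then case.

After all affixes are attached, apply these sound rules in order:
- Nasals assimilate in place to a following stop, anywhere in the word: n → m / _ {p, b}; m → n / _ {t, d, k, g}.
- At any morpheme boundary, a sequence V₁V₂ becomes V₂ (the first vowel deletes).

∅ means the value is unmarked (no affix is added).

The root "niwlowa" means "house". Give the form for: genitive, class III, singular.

Attach number singular -ay → niwlowaay.
Attach noun class class III -om → niwlowaayom.
Attach case genitive -u → niwlowaayomu.
Nasal assimilation: no change.
Apply vowel deletion: niwlowaayomu → niwlowayomu.

niwlowayomu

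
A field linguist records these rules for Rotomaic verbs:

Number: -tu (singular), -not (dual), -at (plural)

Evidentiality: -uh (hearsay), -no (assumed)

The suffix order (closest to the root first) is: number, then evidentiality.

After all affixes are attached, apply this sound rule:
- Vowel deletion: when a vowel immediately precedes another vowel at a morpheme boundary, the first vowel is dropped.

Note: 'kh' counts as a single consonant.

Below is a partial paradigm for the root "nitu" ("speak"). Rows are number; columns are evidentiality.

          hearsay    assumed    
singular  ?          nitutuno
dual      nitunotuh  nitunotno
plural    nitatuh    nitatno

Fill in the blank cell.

nitutuh

Attach number singular -tu → nitutu.
Attach evidentiality hearsay -uh → nitutuuh.
Apply vowel deletion: nitutuuh → nitutuh.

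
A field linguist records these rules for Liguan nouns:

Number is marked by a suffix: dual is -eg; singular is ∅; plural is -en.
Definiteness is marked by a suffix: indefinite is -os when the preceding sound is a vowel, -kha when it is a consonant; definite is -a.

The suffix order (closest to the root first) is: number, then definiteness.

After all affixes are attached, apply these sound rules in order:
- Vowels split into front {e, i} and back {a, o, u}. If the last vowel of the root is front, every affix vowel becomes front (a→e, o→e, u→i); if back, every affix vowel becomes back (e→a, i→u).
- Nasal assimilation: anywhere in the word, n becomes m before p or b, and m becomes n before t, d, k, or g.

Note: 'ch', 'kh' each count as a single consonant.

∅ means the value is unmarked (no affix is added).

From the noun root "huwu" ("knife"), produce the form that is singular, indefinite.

number = singular: zero marking, form stays huwu.
Attach definiteness indefinite -os (after vowel 'u') → huwuos.
Vowel harmony: no change.
Nasal assimilation: no change.

huwuos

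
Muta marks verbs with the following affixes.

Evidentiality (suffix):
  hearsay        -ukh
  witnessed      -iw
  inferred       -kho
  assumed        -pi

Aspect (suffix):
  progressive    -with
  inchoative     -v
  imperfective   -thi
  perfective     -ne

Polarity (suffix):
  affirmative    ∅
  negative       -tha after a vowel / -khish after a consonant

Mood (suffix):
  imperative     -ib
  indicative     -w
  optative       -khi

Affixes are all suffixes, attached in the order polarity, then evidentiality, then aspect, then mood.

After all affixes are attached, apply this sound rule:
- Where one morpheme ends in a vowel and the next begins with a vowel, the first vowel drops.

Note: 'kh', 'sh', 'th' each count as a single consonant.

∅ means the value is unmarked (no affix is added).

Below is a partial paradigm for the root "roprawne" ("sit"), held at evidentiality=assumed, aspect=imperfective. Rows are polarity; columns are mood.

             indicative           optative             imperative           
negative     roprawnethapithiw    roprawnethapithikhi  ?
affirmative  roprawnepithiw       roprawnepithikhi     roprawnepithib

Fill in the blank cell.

Attach polarity negative -tha (after vowel 'e') → roprawnetha.
Attach evidentiality assumed -pi → roprawnethapi.
Attach aspect imperfective -thi → roprawnethapithi.
Attach mood imperative -ib → roprawnethapithiib.
Apply vowel deletion: roprawnethapithiib → roprawnethapithib.

roprawnethapithib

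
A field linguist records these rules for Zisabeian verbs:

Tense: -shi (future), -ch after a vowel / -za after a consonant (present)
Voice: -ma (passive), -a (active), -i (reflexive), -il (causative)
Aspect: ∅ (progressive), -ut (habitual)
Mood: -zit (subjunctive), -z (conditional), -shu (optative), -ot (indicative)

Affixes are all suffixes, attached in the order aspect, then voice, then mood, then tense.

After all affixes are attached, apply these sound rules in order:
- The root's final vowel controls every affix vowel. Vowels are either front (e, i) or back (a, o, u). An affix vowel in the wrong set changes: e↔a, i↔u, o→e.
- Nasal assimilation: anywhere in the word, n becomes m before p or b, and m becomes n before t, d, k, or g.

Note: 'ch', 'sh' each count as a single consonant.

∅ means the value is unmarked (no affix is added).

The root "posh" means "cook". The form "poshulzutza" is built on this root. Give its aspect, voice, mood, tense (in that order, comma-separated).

progressive, causative, subjunctive, present

Segment: posh-il-zit-za.
aspect: ∅ → progressive.
voice: -il → causative.
mood: -zit → subjunctive.
tense: -ch/za → present.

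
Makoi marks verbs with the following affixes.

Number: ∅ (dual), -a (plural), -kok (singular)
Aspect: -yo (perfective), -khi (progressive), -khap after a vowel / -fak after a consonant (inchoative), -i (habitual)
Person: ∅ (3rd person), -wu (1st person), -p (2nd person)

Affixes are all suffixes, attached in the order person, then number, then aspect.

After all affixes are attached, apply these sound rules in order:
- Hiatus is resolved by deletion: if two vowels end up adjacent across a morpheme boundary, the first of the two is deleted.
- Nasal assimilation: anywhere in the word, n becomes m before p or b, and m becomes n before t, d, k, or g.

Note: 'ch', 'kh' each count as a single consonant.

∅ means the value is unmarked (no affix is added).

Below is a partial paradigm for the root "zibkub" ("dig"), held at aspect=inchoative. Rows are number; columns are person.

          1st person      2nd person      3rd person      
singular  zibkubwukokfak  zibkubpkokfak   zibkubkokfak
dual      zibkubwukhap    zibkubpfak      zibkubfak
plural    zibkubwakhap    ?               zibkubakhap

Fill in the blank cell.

Attach person 2nd person -p → zibkubp.
Attach number plural -a → zibkubpa.
Attach aspect inchoative -khap (after vowel 'a') → zibkubpakhap.
Vowel deletion: no change.
Nasal assimilation: no change.

zibkubpakhap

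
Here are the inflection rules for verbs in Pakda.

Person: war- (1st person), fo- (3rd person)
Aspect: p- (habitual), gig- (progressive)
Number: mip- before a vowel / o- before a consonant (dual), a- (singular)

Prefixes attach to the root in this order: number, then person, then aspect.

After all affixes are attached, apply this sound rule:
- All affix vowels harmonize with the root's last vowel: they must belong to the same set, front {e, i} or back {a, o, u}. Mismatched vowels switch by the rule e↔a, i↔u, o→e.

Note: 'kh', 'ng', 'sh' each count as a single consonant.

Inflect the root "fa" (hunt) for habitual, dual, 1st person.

pwarofa

Attach number dual o- (before consonant 'f') → ofa.
Attach person 1st person war- → warofa.
Attach aspect habitual p- → pwarofa.
Vowel harmony: no change.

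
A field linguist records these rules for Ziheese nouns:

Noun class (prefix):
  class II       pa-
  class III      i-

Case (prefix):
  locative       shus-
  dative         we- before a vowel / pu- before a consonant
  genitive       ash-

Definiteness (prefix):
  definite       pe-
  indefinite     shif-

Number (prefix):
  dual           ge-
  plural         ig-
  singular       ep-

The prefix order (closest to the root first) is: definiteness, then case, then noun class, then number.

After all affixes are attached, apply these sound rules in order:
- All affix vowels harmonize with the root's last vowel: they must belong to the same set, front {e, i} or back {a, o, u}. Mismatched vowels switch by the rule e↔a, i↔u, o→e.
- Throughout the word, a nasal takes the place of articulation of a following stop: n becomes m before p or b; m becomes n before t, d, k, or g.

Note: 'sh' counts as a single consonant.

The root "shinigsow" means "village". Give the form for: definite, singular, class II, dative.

appapupashinigsow

Attach definiteness definite pe- → peshinigsow.
Attach case dative pu- (before consonant 'p') → pupeshinigsow.
Attach noun class class II pa- → papupeshinigsow.
Attach number singular ep- → eppapupeshinigsow.
Apply vowel harmony: eppapupeshinigsow → appapupashinigsow.
Nasal assimilation: no change.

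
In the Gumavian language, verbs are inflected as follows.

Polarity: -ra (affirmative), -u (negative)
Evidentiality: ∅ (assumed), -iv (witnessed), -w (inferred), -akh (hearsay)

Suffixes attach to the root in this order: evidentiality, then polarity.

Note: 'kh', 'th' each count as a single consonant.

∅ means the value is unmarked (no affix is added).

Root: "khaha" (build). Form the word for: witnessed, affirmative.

khahaivra

Attach evidentiality witnessed -iv → khahaiv.
Attach polarity affirmative -ra → khahaivra.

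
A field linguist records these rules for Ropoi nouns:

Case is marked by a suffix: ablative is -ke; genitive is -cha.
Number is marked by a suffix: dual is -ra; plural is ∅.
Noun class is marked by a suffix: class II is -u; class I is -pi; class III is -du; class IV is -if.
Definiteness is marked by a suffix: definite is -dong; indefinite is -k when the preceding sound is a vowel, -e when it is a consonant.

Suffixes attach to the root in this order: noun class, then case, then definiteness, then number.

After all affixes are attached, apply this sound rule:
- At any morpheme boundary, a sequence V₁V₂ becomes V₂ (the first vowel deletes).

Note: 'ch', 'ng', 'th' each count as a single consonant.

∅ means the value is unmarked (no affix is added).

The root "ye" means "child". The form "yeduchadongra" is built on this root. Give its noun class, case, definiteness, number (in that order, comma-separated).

Segment: ye-du-cha-dong-ra.
noun class: -du → class III.
case: -cha → genitive.
definiteness: -dong → definite.
number: -ra → dual.

class III, genitive, definite, dual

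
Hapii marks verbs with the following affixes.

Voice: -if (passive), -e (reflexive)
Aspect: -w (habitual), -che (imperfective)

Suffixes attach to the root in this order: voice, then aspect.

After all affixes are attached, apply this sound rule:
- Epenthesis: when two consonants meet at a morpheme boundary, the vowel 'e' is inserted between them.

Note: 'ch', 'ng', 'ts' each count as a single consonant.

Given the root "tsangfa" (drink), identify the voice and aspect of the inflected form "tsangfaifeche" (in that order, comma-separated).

passive, imperfective

Segment: tsangfa-if-che.
voice: -if → passive.
aspect: -che → imperfective.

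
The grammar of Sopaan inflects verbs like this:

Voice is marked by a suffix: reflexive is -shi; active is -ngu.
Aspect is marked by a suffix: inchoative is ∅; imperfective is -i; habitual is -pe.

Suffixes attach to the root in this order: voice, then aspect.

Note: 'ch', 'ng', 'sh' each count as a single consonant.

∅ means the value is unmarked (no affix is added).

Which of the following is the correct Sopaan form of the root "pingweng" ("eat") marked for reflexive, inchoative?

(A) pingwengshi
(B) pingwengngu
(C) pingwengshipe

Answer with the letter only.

Attach voice reflexive -shi → pingwengshi.
aspect = inchoative: zero marking, form stays pingwengshi.
So the correct form is pingwengshi, option (A).
(C) pingwengshipe is wrong: it uses habitual instead of inchoative for aspect.
(B) pingwengngu is wrong: it uses active instead of reflexive for voice.

A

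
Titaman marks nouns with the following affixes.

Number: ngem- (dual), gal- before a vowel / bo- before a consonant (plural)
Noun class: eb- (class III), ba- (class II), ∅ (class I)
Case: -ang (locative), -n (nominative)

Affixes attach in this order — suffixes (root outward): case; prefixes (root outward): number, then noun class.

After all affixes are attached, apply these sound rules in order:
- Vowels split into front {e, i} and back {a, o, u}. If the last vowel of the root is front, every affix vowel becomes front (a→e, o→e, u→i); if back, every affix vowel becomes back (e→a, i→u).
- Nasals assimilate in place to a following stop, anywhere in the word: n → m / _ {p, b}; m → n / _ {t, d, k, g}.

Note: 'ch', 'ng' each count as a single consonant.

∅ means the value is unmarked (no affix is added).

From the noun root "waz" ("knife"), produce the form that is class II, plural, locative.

babowazang

Attach case locative -ang → wazang.
Attach number plural bo- (before consonant 'w') → bowazang.
Attach noun class class II ba- → babowazang.
Vowel harmony: no change.
Nasal assimilation: no change.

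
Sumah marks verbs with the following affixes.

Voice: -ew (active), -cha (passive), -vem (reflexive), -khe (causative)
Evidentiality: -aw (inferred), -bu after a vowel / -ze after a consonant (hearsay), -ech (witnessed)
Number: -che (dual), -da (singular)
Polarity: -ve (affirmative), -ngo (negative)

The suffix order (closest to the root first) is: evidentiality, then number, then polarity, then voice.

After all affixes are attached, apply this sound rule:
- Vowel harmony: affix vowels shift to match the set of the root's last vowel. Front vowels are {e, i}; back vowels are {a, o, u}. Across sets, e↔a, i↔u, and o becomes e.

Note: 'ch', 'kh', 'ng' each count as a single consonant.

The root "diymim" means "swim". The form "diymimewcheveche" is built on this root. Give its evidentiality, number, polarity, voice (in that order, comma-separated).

Segment: diymim-aw-che-ve-cha.
evidentiality: -aw → inferred.
number: -che → dual.
polarity: -ve → affirmative.
voice: -cha → passive.

inferred, dual, affirmative, passive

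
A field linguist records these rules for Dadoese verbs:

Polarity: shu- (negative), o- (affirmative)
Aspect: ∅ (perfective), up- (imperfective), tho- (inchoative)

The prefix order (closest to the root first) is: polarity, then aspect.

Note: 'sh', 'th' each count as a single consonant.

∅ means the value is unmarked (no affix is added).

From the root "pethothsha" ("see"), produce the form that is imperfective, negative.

upshupethothsha

Attach polarity negative shu- → shupethothsha.
Attach aspect imperfective up- → upshupethothsha.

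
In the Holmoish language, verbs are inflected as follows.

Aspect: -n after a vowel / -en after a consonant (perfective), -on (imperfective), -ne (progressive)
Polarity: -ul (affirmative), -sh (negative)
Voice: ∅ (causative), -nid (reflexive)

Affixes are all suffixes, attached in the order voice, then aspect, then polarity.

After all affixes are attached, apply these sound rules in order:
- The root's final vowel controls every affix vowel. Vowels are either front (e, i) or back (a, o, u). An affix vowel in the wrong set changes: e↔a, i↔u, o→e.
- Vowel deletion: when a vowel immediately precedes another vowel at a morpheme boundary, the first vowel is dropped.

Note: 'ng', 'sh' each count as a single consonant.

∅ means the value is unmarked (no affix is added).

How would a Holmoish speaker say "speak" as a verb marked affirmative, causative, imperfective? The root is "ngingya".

ngingyonul

voice = causative: zero marking, form stays ngingya.
Attach aspect imperfective -on → ngingyaon.
Attach polarity affirmative -ul → ngingyaonul.
Vowel harmony: no change.
Apply vowel deletion: ngingyaonul → ngingyonul.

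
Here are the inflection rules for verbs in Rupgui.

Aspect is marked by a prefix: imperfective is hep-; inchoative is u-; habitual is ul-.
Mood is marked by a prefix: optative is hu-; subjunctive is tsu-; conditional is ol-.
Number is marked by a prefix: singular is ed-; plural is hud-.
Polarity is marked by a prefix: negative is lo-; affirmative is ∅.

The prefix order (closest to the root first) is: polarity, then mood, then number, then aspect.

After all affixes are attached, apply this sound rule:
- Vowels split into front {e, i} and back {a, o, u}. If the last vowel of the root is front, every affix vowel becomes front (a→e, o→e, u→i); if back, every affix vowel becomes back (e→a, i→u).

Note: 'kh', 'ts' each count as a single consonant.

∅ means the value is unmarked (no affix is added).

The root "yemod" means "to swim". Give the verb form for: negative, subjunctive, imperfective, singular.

Attach polarity negative lo- → loyemod.
Attach mood subjunctive tsu- → tsuloyemod.
Attach number singular ed- → edtsuloyemod.
Attach aspect imperfective hep- → hepedtsuloyemod.
Apply vowel harmony: hepedtsuloyemod → hapadtsuloyemod.

hapadtsuloyemod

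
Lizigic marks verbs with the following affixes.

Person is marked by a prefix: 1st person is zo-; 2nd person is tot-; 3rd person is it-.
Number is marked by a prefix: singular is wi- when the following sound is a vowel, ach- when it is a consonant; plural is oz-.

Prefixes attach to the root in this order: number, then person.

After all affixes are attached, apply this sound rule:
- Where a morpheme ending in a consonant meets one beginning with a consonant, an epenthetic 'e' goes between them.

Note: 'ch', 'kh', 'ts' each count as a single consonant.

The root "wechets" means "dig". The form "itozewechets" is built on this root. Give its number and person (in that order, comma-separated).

plural, 3rd person

Segment: it-oz-wechets.
number: oz- → plural.
person: it- → 3rd person.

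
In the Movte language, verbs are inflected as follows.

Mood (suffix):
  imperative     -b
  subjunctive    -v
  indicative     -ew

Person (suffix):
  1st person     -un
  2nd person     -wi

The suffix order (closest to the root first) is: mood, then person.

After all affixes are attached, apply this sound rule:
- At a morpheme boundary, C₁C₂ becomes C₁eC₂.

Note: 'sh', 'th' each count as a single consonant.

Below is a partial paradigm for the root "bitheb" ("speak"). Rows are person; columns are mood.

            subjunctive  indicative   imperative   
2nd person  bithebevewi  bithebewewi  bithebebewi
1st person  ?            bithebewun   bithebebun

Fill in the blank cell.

bithebevun

Attach mood subjunctive -v → bithebv.
Attach person 1st person -un → bithebvun.
Apply epenthesis: bithebvun → bithebevun.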